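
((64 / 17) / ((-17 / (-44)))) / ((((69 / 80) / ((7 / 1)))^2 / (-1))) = -883097600 / 1375929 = -641.82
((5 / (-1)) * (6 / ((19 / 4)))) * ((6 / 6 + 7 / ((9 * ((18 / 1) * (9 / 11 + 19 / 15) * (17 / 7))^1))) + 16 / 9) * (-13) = 228.77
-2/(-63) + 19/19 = 65/63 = 1.03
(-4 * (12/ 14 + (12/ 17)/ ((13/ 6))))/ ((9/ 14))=-4880/ 663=-7.36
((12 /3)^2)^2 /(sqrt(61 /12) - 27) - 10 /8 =-375211 /34748 - 512 * sqrt(183) /8687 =-11.60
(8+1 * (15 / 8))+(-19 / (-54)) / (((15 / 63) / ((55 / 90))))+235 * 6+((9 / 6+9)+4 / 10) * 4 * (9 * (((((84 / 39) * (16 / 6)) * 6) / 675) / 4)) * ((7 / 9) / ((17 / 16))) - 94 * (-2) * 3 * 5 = 4244.44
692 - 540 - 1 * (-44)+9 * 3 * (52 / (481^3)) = 1677830080 / 8560357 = 196.00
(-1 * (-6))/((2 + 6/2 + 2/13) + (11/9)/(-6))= 4212/3475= 1.21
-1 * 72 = -72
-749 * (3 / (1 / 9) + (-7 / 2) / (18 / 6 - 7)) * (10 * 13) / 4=-10856755 / 16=-678547.19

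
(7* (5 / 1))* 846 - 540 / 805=4767102 / 161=29609.33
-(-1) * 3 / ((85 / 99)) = 297 / 85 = 3.49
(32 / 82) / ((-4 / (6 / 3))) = -8 / 41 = -0.20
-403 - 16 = -419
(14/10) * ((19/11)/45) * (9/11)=133/3025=0.04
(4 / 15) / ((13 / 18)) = 24 / 65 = 0.37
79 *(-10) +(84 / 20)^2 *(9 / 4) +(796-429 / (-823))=3803187 / 82300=46.21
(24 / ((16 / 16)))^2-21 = 555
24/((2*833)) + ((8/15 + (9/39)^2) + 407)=860712676/2111655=407.60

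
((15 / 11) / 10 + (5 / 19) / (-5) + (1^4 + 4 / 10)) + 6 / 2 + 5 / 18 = 44782 / 9405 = 4.76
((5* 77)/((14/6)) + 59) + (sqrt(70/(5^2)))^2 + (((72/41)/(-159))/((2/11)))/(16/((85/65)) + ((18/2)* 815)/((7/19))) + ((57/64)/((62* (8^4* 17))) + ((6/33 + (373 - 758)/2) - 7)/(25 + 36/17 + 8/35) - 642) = -10153736113896041396446051/24033154548526447329280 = -422.49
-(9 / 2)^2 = -81 / 4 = -20.25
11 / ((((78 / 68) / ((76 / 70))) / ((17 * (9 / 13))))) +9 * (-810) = -42395538 / 5915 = -7167.46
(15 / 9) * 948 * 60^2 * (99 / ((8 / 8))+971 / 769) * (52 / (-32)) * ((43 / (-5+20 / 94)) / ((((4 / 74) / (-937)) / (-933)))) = 103527411419749872360 / 769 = 134626022652470575.24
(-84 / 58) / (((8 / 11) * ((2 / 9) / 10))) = -10395 / 116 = -89.61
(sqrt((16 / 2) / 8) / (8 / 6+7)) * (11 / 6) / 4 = 11 / 200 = 0.06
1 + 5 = 6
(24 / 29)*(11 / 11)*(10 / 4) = 2.07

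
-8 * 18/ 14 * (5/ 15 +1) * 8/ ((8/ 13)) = -178.29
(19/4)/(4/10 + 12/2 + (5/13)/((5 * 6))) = 3705/5002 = 0.74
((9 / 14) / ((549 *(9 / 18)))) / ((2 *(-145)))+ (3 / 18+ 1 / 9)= 154783 / 557235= 0.28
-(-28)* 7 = 196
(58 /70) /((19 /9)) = 0.39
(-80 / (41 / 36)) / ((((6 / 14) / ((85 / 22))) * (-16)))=17850 / 451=39.58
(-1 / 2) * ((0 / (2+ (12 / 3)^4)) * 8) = 0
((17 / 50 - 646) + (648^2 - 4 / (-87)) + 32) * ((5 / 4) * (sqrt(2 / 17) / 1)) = 1823913179 * sqrt(34) / 59160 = 179769.27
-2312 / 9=-256.89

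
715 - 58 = 657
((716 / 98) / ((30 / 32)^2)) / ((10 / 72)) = 366592 / 6125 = 59.85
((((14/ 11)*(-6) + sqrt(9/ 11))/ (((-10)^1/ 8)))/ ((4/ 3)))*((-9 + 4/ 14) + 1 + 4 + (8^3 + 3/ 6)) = 128214/ 55-64107*sqrt(11)/ 770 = 2055.04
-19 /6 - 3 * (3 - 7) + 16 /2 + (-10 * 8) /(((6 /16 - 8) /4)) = 21521 /366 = 58.80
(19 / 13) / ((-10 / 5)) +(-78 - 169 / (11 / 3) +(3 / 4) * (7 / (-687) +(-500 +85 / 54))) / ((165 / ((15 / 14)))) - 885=-46111672261 / 51871248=-888.96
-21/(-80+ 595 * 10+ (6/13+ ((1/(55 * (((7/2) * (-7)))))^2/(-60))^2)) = -3240262862352140625/905801833711596937513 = -0.00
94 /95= 0.99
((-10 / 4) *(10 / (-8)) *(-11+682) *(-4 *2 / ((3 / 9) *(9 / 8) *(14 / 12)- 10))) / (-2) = -134200 / 153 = -877.12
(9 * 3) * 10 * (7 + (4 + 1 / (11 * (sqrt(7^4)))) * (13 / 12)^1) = 3299265 / 1078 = 3060.54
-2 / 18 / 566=-1 / 5094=-0.00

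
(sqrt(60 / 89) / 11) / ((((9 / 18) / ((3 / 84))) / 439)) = 439 * sqrt(1335) / 6853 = 2.34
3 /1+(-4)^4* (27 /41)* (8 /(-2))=-27525 /41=-671.34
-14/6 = -7/3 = -2.33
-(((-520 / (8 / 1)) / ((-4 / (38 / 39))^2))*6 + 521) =-38833 / 78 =-497.86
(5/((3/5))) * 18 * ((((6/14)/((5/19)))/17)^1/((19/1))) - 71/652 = 50231/77588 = 0.65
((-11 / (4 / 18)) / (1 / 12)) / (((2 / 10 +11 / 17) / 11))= -30855 / 4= -7713.75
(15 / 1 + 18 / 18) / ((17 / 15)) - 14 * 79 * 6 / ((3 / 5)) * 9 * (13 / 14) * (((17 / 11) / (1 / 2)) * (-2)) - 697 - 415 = 106643776 / 187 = 570287.57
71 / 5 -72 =-289 / 5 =-57.80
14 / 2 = 7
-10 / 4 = -2.50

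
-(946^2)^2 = -800874647056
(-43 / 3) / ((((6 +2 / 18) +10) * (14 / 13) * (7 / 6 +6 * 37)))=-387 / 104545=-0.00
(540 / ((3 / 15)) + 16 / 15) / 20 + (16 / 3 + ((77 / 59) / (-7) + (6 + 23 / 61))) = 146.58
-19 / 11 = -1.73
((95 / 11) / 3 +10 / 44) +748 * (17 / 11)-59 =72607 / 66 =1100.11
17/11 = 1.55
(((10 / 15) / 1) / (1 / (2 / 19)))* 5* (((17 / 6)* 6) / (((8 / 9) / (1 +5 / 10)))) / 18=0.56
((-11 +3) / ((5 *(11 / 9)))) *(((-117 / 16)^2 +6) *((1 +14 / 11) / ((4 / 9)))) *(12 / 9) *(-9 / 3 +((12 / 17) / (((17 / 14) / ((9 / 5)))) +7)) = -749389725 / 279752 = -2678.76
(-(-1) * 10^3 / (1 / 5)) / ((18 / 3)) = 2500 / 3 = 833.33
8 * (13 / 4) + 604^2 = 364842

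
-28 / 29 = -0.97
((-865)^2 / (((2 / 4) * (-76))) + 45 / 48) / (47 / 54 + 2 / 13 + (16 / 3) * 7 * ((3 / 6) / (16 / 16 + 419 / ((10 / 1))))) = -23110073415 / 1712888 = -13491.88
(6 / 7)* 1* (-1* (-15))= 90 / 7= 12.86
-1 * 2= -2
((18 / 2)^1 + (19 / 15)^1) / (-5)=-154 / 75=-2.05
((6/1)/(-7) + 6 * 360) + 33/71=1073325/497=2159.61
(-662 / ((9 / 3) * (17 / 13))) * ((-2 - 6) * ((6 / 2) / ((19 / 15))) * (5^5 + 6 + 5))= 3238609920 / 323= 10026656.10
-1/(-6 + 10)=-1/4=-0.25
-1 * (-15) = 15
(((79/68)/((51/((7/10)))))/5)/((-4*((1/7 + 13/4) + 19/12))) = -3871/24160400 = -0.00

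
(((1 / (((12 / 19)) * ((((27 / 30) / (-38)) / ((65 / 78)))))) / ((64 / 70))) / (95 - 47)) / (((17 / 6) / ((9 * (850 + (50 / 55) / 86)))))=-126999123125 / 37052928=-3427.51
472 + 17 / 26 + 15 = 12679 / 26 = 487.65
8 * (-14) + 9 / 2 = -215 / 2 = -107.50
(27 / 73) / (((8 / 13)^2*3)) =1521 / 4672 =0.33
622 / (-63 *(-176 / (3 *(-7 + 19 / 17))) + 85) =-15550 / 13583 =-1.14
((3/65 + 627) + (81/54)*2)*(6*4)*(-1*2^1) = -1965744/65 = -30242.22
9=9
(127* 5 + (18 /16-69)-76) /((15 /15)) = 3929 /8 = 491.12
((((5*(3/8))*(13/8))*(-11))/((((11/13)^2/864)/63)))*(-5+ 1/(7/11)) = 96096780/11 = 8736070.91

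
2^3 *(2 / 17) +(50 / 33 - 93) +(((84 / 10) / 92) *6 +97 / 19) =-104057603 / 1225785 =-84.89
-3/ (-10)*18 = 27/ 5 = 5.40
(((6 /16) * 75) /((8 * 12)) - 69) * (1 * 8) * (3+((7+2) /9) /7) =-193479 /112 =-1727.49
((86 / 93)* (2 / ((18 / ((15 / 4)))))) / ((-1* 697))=-215 / 388926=-0.00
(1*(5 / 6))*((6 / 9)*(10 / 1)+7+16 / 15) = 12.28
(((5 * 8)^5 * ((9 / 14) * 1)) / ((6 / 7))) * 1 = 76800000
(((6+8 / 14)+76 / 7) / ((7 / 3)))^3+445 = 101381701 / 117649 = 861.73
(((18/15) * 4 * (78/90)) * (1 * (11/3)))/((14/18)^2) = 30888/1225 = 25.21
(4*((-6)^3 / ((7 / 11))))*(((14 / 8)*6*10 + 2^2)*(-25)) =25898400 / 7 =3699771.43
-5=-5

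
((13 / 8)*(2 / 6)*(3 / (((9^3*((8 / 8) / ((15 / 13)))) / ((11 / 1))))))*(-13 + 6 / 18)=-1045 / 2916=-0.36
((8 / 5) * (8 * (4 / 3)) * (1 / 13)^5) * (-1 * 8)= -2048 / 5569395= -0.00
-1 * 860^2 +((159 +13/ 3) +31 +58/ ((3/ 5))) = -739309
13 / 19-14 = -253 / 19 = -13.32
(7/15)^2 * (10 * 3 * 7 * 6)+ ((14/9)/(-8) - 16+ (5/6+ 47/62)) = 1449667/5580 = 259.80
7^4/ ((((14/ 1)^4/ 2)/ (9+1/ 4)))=37/ 32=1.16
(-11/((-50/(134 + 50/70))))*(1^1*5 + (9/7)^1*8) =1109911/2450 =453.02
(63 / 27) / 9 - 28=-749 / 27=-27.74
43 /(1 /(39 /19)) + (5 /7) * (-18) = 10029 /133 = 75.41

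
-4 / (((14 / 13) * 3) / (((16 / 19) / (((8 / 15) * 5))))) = -52 / 133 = -0.39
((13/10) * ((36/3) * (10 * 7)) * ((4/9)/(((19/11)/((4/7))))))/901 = 9152/51357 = 0.18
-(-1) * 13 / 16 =13 / 16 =0.81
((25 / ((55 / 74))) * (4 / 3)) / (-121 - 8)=-1480 / 4257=-0.35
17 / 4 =4.25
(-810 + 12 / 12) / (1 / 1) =-809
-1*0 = 0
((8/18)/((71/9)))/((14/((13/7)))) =26/3479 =0.01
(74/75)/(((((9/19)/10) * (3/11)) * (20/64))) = 244.40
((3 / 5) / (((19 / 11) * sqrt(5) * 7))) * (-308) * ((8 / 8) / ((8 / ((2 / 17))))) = -0.10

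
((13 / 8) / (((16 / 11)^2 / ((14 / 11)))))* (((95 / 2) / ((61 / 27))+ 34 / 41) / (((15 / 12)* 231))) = 1421069 / 19207680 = 0.07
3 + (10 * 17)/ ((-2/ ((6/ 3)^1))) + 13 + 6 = -148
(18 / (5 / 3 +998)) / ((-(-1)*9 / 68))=408 / 2999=0.14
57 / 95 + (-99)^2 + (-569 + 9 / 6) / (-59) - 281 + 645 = 6003379 / 590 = 10175.22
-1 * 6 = -6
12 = 12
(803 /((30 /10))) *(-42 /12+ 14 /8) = -5621 /12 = -468.42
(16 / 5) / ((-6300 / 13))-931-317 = -9828052 / 7875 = -1248.01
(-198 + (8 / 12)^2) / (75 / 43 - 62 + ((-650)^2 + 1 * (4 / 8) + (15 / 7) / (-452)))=-241900456 / 517264555113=-0.00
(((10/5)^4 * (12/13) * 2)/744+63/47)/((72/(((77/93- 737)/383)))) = -223714678/6071935311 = -0.04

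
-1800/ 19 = -94.74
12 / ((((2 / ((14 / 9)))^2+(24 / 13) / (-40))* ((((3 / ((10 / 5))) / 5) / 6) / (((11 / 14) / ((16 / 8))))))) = 58.68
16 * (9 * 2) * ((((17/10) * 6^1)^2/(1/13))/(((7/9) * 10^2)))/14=10955412/30625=357.73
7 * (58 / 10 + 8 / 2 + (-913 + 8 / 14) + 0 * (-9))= -31592 / 5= -6318.40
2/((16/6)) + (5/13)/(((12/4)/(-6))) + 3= 155/52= 2.98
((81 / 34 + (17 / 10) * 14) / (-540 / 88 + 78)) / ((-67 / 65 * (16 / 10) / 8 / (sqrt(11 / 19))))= -3182465 * sqrt(209) / 34214421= -1.34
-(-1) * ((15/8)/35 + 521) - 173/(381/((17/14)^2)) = 77720399/149352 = 520.38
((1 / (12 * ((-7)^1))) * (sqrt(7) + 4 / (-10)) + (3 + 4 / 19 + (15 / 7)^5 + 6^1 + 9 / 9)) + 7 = 597766039 / 9579990 - sqrt(7) / 84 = 62.37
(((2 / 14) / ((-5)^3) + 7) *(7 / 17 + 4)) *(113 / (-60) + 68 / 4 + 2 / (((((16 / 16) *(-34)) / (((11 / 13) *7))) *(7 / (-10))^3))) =498.13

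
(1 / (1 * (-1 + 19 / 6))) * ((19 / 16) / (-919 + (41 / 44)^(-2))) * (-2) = 31939 / 26743652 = 0.00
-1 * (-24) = 24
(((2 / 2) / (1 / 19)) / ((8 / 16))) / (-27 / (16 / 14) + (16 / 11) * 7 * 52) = 3344 / 44513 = 0.08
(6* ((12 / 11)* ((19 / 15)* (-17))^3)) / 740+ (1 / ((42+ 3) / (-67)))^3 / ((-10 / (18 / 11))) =-1808578187 / 20604375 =-87.78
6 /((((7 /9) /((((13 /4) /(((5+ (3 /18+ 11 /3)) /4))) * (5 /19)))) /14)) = 42120 /1007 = 41.83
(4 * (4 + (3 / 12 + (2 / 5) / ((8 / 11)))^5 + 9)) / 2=83298 / 3125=26.66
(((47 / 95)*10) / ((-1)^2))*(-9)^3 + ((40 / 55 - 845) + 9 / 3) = -929612 / 209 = -4447.90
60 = 60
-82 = -82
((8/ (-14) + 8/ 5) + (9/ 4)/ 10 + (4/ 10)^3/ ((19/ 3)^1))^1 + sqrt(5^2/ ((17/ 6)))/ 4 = 2.01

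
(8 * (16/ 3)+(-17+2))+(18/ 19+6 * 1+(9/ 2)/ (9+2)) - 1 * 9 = 32633/ 1254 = 26.02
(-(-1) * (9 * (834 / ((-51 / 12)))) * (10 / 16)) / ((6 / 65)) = -406575 / 34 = -11958.09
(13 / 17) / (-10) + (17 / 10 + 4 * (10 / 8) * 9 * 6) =23088 / 85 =271.62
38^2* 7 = 10108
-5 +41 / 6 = 11 / 6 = 1.83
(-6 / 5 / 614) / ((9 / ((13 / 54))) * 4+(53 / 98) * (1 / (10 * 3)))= -22932 / 1754827043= -0.00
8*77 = 616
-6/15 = -2/5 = -0.40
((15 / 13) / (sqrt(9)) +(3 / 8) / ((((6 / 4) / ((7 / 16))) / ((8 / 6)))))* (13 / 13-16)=-1655 / 208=-7.96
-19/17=-1.12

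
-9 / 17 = -0.53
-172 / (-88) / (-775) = -43 / 17050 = -0.00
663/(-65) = -51/5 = -10.20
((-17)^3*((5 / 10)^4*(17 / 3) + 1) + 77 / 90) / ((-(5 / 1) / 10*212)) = 4789559 / 76320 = 62.76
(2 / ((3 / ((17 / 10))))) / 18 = 17 / 270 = 0.06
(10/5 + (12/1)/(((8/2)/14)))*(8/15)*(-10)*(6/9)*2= -2816/9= -312.89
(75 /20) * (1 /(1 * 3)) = 5 /4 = 1.25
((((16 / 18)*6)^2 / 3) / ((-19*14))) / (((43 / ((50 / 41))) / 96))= -204800 / 2110311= -0.10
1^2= 1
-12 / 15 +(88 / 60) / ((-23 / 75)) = -642 / 115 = -5.58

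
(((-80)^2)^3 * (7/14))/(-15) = -26214400000/3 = -8738133333.33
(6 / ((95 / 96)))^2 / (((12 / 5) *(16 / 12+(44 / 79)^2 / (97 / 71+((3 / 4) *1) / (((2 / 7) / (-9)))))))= 1636173312768 / 140934809735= 11.61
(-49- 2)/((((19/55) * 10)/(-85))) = 47685/38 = 1254.87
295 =295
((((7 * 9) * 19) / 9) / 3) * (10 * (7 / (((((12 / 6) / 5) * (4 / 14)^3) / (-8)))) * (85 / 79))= -2863217.83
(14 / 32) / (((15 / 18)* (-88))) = -21 / 3520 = -0.01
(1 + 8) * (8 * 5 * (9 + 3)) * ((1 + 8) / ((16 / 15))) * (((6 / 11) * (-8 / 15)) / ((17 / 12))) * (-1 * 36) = 50388480 / 187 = 269457.11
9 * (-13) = -117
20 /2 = 10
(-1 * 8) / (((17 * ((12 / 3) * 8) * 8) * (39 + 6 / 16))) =-1 / 21420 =-0.00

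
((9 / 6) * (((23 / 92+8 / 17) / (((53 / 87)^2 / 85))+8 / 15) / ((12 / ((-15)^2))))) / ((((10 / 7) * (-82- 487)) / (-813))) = 476438506299 / 102292544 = 4657.61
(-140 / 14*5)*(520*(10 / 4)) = -65000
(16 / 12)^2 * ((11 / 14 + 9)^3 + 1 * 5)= 1723382 / 1029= 1674.81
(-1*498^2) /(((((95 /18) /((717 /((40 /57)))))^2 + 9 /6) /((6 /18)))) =-61963118381016 /1124332643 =-55111.02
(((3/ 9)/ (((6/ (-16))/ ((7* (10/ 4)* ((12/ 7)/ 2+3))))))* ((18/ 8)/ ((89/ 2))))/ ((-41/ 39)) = 10530/ 3649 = 2.89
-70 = -70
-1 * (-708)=708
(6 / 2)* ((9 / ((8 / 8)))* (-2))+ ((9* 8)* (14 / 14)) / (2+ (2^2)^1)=-42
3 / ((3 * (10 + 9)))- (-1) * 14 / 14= 20 / 19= 1.05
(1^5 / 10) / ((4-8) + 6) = 1 / 20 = 0.05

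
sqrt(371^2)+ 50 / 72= 13381 / 36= 371.69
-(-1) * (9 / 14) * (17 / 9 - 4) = -1.36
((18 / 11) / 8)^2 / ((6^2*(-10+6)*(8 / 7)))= -0.00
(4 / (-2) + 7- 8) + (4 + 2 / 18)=10 / 9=1.11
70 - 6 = 64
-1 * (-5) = 5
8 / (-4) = -2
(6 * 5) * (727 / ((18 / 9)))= 10905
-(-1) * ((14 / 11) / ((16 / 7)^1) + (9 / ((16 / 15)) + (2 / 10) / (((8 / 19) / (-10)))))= 747 / 176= 4.24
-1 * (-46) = 46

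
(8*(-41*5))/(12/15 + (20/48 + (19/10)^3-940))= 4920000/2795773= 1.76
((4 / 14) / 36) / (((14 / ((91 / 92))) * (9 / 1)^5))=13 / 1368992016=0.00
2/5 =0.40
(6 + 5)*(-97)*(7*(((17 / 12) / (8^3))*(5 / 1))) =-634865 / 6144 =-103.33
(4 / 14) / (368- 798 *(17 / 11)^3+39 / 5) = -13310 / 119713447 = -0.00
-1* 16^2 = -256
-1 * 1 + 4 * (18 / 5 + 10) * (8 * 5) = 2175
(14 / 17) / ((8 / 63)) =441 / 68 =6.49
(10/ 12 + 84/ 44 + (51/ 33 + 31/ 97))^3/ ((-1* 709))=-25664543546473/ 186034394296872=-0.14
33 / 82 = 0.40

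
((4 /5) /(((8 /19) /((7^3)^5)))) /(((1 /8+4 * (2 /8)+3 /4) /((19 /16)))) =1713869705089423 /300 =5712899016964.74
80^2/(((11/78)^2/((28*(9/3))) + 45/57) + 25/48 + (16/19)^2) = 147592972800/46576769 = 3168.81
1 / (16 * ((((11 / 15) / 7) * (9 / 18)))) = 105 / 88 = 1.19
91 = 91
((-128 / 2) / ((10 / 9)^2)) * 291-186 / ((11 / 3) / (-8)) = -4036896 / 275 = -14679.62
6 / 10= 3 / 5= 0.60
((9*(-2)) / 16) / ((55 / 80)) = -18 / 11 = -1.64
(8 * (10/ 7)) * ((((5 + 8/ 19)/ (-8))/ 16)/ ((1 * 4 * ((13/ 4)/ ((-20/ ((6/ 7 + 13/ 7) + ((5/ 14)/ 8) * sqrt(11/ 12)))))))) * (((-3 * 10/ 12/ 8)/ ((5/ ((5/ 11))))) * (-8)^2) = -79104000/ 158546531 + 4120000 * sqrt(33)/ 3012384089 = -0.49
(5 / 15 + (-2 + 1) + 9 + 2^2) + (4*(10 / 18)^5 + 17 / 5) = 4707688 / 295245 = 15.95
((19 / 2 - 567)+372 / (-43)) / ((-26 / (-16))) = -348.40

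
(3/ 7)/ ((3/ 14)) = 2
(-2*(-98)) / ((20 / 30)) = 294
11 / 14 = 0.79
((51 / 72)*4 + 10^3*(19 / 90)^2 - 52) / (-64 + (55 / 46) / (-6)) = 34270 / 478413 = 0.07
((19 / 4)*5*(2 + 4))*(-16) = -2280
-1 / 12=-0.08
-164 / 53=-3.09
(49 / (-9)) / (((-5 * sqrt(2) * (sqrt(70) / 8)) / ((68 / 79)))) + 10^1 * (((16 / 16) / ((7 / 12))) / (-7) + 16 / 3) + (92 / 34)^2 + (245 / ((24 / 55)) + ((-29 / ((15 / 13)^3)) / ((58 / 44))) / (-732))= 1904 * sqrt(35) / 17775 + 43358983815173 / 69969501000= 620.32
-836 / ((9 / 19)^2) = -3725.88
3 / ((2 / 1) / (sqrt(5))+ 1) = 15 - 6 * sqrt(5) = 1.58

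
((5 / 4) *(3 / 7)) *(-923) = -13845 / 28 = -494.46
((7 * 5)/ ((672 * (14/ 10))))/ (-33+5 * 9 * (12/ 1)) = 25/ 340704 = 0.00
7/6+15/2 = 26/3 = 8.67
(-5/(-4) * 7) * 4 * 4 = 140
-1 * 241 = -241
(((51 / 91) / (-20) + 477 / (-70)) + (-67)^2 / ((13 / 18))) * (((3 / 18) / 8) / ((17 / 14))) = 106.52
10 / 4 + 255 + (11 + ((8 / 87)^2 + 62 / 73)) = 297660269 / 1105074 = 269.36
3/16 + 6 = 99/16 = 6.19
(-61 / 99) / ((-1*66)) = 61 / 6534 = 0.01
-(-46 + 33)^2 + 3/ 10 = -1687/ 10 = -168.70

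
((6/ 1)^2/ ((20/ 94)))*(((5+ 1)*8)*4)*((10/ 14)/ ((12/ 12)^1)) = 162432/ 7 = 23204.57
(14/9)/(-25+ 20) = -14/45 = -0.31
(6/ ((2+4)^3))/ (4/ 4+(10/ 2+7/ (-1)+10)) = 1/ 324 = 0.00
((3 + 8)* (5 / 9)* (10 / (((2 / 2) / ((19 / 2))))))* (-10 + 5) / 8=-26125 / 72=-362.85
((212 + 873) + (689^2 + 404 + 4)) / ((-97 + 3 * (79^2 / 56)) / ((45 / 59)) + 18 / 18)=1200059280 / 786689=1525.46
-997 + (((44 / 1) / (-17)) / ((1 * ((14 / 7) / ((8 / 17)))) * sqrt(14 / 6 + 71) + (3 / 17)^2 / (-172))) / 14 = -68524569938106739 / 68730762223039 - 27179737904 * sqrt(165) / 68730762223039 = -997.01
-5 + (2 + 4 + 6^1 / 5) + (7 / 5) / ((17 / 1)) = 194 / 85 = 2.28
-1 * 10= -10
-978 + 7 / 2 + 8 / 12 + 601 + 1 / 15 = -11183 / 30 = -372.77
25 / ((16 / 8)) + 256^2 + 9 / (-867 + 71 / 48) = 5446424001 / 83090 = 65548.49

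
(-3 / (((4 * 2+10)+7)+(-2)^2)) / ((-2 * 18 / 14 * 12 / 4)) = 7 / 522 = 0.01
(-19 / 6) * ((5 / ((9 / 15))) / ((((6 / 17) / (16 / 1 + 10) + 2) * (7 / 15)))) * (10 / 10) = -104975 / 3738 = -28.08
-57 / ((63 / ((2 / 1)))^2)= -76 / 1323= -0.06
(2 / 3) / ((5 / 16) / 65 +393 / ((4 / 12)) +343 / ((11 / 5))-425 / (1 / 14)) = -4576 / 31677951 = -0.00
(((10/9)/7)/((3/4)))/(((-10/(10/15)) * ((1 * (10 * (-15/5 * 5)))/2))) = 8/42525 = 0.00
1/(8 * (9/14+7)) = 7/428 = 0.02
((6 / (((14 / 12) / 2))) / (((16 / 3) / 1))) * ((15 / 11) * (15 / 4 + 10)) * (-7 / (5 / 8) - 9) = -40905 / 56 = -730.45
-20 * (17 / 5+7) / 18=-104 / 9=-11.56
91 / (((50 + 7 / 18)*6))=0.30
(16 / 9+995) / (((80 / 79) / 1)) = 708709 / 720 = 984.32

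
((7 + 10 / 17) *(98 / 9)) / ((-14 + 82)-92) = -2107 / 612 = -3.44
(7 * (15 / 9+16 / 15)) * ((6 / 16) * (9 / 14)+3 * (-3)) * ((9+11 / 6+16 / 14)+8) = -3749491 / 1120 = -3347.76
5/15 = 1/3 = 0.33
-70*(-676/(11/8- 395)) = -120.22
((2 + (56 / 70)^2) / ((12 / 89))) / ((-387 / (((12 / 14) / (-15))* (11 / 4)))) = 10769 / 1354500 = 0.01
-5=-5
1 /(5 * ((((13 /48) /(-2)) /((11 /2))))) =-528 /65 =-8.12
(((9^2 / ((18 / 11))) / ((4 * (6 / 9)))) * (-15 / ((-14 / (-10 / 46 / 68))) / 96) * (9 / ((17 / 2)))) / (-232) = 66825 / 22107602944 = 0.00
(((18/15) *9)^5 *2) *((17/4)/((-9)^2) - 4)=-3625136208/3125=-1160043.59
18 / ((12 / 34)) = 51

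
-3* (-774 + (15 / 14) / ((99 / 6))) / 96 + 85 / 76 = 1184627 / 46816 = 25.30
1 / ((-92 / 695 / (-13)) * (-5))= -1807 / 92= -19.64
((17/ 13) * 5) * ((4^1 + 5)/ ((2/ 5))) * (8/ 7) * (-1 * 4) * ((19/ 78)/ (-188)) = 48450/ 55601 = 0.87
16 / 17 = 0.94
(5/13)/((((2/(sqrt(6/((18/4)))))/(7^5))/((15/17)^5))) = 21271359375*sqrt(3)/18458141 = 1996.03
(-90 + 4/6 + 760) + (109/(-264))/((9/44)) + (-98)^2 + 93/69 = 10274.00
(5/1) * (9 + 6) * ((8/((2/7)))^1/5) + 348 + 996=1764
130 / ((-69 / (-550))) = 71500 / 69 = 1036.23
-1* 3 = -3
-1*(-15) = 15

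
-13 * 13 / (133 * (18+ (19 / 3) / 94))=-47658 / 677635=-0.07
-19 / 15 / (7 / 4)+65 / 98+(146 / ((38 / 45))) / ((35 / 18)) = 88.86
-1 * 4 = -4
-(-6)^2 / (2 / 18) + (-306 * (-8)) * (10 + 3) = 31500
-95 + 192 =97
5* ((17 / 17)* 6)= 30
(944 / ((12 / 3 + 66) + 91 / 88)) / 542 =41536 / 1694021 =0.02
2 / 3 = 0.67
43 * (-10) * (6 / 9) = -860 / 3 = -286.67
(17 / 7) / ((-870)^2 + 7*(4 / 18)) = 153 / 47684798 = 0.00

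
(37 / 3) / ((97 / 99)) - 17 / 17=1124 / 97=11.59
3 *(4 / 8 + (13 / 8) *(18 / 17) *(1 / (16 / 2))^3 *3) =53277 / 34816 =1.53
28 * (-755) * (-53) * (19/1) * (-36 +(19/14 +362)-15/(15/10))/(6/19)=21393659615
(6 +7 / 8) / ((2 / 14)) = 385 / 8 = 48.12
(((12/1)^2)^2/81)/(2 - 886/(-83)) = 5312/263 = 20.20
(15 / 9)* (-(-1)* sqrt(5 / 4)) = 1.86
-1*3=-3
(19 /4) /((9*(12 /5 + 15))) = 95 /3132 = 0.03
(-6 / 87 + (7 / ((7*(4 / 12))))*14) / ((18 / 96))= 19456 / 87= 223.63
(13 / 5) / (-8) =-0.32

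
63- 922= -859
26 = 26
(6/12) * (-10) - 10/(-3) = -5/3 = -1.67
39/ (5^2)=39/ 25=1.56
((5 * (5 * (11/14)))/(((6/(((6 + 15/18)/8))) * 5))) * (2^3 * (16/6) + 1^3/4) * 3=83435/2304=36.21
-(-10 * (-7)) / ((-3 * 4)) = 35 / 6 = 5.83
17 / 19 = 0.89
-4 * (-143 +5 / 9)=5128 / 9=569.78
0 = 0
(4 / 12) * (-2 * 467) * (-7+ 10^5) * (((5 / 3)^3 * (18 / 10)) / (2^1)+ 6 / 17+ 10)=-23052619537 / 51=-452012147.78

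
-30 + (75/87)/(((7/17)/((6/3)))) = -25.81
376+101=477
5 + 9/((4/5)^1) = 65/4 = 16.25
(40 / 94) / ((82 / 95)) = 950 / 1927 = 0.49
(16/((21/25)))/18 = 200/189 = 1.06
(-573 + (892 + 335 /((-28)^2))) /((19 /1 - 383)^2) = 250431 /103876864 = 0.00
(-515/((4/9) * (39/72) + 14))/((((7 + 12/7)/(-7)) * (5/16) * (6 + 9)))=1453536/234545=6.20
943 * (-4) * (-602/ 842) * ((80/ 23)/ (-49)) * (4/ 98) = -1128320/ 144403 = -7.81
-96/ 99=-32/ 33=-0.97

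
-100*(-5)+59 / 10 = 5059 / 10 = 505.90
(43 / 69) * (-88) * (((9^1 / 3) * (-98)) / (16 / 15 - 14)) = -2781240 / 2231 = -1246.63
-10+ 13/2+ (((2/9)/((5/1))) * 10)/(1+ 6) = -433/126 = -3.44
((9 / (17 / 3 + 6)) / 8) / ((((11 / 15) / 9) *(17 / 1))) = 729 / 10472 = 0.07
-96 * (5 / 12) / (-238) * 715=14300 / 119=120.17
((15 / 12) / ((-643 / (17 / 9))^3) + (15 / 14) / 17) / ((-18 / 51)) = -5814086428855 / 32558900371704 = -0.18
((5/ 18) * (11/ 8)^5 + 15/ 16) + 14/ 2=5486983/ 589824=9.30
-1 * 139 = -139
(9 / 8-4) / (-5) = 23 / 40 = 0.58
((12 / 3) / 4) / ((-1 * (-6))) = 1 / 6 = 0.17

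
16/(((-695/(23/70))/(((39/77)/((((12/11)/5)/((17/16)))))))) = -5083/272440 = -0.02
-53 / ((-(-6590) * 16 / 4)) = -53 / 26360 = -0.00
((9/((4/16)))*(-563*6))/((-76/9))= 14400.95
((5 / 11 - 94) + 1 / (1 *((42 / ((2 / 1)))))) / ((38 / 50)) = -539950 / 4389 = -123.02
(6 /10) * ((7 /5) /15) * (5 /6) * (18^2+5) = 2303 /150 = 15.35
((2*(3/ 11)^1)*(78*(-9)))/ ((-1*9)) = 468/ 11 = 42.55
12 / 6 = 2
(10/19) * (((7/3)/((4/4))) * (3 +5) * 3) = 560/19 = 29.47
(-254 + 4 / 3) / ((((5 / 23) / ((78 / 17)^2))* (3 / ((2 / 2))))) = -11785384 / 1445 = -8155.98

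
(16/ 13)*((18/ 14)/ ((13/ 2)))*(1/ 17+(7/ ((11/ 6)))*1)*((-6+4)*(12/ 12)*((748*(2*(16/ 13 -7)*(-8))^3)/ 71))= -2886451200000000/ 184532621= -15641956.33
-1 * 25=-25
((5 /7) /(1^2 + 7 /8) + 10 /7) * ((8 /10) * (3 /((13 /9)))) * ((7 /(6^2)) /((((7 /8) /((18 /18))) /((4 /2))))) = 608 /455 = 1.34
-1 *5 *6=-30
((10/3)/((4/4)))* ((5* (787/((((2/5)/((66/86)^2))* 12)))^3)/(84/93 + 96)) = 752895208021628615625/4861279897394176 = 154875.92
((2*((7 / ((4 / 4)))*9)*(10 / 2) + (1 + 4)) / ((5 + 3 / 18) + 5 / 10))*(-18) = -34290 / 17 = -2017.06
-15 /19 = -0.79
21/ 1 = 21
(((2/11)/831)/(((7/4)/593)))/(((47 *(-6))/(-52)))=123344/9022167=0.01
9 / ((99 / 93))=93 / 11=8.45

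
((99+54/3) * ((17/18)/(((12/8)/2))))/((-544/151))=-1963/48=-40.90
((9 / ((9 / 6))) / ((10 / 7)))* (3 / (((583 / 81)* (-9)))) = -567 / 2915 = -0.19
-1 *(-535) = 535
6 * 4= 24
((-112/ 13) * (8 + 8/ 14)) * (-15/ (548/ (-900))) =-3240000/ 1781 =-1819.20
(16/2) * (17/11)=12.36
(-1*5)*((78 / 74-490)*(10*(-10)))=-9045500 / 37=-244472.97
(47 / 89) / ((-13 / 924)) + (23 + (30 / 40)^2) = -258659 / 18512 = -13.97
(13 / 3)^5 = 371293 / 243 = 1527.95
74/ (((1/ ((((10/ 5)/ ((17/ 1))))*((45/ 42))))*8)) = 555/ 476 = 1.17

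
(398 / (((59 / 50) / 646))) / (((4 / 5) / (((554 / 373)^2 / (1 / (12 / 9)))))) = 19727639732000 / 24625833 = 801095.33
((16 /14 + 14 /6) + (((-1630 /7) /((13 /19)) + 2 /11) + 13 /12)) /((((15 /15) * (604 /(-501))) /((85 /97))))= 57221279965 /234586352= 243.92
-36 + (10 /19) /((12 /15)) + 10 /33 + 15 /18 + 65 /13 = -6104 /209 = -29.21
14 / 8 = 7 / 4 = 1.75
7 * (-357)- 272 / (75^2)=-14057147 / 5625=-2499.05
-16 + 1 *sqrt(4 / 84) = -16 + sqrt(21) / 21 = -15.78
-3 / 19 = -0.16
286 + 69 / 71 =20375 / 71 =286.97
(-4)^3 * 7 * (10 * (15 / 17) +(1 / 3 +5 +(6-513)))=11260480 / 51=220793.73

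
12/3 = 4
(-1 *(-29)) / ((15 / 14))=406 / 15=27.07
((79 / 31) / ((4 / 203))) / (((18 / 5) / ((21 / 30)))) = 112259 / 4464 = 25.15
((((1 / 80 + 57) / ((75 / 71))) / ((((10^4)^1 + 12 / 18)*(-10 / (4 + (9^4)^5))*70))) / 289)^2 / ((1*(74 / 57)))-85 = 35340449291422690015589924006420701283506589094217 / 436158038830253734400000000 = 81026706251255570267291.88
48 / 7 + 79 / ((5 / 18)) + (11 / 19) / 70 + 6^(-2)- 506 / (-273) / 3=10094283 / 34580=291.91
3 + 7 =10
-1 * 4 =-4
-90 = -90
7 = 7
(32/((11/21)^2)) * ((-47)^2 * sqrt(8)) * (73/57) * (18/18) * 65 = 98611880640 * sqrt(2)/2299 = 60660399.74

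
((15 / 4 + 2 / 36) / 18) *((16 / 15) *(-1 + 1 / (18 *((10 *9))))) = -221803 / 984150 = -0.23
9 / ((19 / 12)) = 108 / 19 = 5.68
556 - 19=537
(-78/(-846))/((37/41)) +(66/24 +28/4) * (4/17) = 212524/88689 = 2.40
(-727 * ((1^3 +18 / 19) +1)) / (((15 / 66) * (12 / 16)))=-3582656 / 285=-12570.72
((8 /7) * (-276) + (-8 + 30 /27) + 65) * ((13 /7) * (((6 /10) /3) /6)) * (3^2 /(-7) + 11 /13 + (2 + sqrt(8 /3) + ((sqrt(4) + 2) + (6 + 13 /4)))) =-9710389 /41160 -210743 * sqrt(6) /19845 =-261.93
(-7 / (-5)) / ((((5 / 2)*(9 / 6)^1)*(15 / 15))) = 28 / 75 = 0.37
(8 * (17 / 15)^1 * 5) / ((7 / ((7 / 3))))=136 / 9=15.11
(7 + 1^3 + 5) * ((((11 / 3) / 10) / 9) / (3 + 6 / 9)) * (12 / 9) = 26 / 135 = 0.19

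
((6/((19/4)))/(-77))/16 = -3/2926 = -0.00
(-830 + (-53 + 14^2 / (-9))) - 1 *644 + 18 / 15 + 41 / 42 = -974359 / 630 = -1546.60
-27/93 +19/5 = 544/155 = 3.51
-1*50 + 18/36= -99/2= -49.50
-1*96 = -96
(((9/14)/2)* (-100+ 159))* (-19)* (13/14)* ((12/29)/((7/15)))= -5902065/19894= -296.68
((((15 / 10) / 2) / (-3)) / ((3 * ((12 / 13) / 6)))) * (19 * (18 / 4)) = -741 / 16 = -46.31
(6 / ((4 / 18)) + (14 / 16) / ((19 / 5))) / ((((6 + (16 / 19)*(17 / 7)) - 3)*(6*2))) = 28973 / 64416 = 0.45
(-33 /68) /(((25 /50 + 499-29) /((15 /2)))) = -495 /63988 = -0.01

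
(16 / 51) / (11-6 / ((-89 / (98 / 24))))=2848 / 102357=0.03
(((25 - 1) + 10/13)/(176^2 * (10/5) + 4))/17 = 161/6846138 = 0.00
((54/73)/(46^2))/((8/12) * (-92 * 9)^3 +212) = -27/29228601476504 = -0.00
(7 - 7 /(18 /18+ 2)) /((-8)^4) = 7 /6144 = 0.00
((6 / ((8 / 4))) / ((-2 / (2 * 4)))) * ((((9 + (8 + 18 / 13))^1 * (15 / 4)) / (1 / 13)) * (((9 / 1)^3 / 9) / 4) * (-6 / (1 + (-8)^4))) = 318.95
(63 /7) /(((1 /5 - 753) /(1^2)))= -45 /3764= -0.01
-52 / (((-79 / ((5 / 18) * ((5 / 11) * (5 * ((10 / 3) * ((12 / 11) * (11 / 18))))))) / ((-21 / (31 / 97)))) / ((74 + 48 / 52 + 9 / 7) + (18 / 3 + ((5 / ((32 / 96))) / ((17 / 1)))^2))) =-1058504740000 / 210205017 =-5035.58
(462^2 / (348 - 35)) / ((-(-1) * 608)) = 53361 / 47576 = 1.12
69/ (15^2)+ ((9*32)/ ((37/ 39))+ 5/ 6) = 563709/ 1850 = 304.71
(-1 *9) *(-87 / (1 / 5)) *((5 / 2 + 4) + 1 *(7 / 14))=27405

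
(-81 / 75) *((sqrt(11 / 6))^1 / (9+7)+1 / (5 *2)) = -27 / 250 - 9 *sqrt(66) / 800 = -0.20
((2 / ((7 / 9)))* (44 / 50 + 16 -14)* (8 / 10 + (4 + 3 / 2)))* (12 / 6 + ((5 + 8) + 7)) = 128304 / 125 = 1026.43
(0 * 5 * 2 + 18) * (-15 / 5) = -54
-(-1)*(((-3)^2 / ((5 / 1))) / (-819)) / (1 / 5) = -1 / 91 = -0.01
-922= -922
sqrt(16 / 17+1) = sqrt(561) / 17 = 1.39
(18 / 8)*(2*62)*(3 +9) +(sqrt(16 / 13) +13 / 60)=4*sqrt(13) / 13 +200893 / 60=3349.33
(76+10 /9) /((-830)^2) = 347 /3100050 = 0.00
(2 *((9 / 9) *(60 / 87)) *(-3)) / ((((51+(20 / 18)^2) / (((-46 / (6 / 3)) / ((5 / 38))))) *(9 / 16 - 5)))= -27184896 / 8711629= -3.12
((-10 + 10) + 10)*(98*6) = 5880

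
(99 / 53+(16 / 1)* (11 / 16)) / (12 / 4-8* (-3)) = 682 / 1431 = 0.48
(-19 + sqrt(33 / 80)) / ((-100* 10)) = 19 / 1000 - sqrt(165) / 20000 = 0.02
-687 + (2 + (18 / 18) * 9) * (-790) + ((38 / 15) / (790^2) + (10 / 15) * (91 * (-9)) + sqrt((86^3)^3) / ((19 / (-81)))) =-4430766096 * sqrt(86) / 19 - 46447082231 / 4680750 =-2162601208.11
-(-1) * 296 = 296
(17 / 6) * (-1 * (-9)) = 51 / 2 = 25.50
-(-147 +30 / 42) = 1024 / 7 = 146.29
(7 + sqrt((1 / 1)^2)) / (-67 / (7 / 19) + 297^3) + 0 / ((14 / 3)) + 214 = 19622220494 / 91692619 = 214.00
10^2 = 100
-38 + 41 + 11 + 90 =104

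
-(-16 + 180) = -164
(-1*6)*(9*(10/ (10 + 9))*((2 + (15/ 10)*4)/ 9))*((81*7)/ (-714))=6480/ 323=20.06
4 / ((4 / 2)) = 2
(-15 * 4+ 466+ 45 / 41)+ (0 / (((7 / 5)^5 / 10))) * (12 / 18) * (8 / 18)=407.10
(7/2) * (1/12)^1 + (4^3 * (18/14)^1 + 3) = 14377/168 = 85.58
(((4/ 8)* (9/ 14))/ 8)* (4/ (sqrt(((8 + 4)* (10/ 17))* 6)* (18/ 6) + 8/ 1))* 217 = -4743/ 5392 + 2511* sqrt(85)/ 10784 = 1.27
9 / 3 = 3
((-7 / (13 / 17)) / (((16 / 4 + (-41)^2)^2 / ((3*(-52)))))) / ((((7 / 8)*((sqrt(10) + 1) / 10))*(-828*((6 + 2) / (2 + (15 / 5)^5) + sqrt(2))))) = -13328 / (7836261*(1 + sqrt(10))*(8 + 245*sqrt(2))) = -0.00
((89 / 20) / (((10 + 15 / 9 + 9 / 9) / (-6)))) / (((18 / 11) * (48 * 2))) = -979 / 72960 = -0.01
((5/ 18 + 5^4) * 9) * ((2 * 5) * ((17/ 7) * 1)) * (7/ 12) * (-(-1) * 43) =41137025/ 12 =3428085.42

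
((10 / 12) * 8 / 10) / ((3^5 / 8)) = 16 / 729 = 0.02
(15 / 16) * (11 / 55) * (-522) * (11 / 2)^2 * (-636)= 15064137 / 8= 1883017.12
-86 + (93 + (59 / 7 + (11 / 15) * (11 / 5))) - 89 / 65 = 106966 / 6825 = 15.67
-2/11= -0.18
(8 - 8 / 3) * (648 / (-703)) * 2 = -6912 / 703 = -9.83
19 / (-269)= -19 / 269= -0.07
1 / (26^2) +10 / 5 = 1353 / 676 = 2.00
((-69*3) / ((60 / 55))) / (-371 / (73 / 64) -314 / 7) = 387849 / 756520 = 0.51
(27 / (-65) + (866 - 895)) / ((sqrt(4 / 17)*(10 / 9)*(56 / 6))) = -5.85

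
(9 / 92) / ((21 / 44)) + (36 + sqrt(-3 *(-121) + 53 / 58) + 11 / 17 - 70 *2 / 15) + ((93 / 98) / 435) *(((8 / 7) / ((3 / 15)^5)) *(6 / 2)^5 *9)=17086.15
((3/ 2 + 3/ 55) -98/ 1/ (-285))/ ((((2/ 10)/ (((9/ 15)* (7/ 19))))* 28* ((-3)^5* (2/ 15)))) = -11903/ 5146416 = -0.00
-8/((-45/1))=8/45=0.18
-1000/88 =-125/11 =-11.36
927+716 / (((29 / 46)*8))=31000 / 29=1068.97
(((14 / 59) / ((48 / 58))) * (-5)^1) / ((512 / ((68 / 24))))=-17255 / 2174976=-0.01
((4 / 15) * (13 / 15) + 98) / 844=0.12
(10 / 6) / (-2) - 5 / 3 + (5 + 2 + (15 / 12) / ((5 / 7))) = 25 / 4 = 6.25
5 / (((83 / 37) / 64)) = 11840 / 83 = 142.65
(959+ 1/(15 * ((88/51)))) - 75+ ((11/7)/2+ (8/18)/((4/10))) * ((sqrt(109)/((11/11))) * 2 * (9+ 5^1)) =478 * sqrt(109)/9+ 388977/440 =1438.53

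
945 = 945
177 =177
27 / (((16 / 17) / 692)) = 19851.75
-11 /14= -0.79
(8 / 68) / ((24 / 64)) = 16 / 51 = 0.31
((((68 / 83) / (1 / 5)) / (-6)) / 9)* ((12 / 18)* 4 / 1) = -1360 / 6723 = -0.20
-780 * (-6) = 4680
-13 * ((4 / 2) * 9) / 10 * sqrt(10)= -117 * sqrt(10) / 5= -74.00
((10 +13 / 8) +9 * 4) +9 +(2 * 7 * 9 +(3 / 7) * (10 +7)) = 10635 / 56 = 189.91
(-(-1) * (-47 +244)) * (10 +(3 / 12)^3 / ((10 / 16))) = 78997 / 40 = 1974.92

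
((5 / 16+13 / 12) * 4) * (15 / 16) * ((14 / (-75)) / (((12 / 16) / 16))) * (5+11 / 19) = -99428 / 855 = -116.29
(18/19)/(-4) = -9/38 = -0.24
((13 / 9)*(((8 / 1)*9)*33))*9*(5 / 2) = 77220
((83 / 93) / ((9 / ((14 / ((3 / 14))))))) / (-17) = -0.38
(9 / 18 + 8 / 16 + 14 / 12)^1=13 / 6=2.17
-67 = -67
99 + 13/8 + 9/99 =8863/88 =100.72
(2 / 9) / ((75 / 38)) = 76 / 675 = 0.11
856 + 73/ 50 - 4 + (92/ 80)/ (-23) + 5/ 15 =256123/ 300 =853.74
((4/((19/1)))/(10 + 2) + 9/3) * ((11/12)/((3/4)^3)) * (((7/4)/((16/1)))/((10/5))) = 0.36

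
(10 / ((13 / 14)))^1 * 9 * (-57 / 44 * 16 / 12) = -167.41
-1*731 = -731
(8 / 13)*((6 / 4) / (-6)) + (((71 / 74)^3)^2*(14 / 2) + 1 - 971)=-2059315128262901 / 2134684372288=-964.69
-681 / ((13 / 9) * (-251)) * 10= 61290 / 3263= 18.78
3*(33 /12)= 33 /4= 8.25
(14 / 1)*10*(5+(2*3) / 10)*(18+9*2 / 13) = 197568 / 13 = 15197.54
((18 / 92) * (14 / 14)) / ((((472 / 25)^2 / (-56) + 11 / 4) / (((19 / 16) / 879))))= -83125 / 1136950168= -0.00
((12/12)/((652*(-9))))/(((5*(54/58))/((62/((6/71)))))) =-63829/2376540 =-0.03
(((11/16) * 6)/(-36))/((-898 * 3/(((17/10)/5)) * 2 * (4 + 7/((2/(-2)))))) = -187/77587200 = -0.00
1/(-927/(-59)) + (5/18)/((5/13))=1457/1854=0.79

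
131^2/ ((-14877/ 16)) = -274576/ 14877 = -18.46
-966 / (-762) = 161 / 127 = 1.27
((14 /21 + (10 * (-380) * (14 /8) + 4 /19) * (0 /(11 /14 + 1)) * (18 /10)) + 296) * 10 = 8900 /3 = 2966.67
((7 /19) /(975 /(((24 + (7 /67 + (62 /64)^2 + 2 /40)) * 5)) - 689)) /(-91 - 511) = 8607887 /9581680154462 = 0.00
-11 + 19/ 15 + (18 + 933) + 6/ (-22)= 155264/ 165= 940.99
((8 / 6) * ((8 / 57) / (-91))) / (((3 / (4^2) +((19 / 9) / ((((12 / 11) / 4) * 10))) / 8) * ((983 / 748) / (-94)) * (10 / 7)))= 26999808 / 74539907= 0.36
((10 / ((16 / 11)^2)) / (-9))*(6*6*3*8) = -1815 / 4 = -453.75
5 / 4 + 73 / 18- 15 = -349 / 36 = -9.69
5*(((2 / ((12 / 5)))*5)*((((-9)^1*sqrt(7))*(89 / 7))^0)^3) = 125 / 6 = 20.83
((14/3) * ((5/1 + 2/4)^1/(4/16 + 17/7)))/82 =1078/9225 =0.12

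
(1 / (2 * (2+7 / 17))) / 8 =17 / 656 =0.03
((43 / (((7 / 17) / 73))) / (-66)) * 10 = -266815 / 231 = -1155.04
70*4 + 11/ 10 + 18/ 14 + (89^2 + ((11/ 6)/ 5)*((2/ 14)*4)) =344551/ 42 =8203.60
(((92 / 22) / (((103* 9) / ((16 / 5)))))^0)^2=1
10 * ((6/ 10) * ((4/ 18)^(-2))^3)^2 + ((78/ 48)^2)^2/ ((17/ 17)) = 5083731799463/ 20480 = 248229091.77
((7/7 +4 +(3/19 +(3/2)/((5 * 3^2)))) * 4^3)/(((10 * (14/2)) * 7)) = 47344/69825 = 0.68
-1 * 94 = -94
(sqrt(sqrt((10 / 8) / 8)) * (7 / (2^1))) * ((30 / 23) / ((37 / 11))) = 1155 * 2^(3 / 4) * 5^(1 / 4) / 3404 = 0.85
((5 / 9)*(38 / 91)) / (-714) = -95 / 292383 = -0.00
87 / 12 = 29 / 4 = 7.25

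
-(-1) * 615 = 615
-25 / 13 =-1.92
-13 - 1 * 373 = -386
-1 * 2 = -2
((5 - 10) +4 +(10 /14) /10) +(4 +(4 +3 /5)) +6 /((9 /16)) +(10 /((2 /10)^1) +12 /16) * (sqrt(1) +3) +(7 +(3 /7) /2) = 23998 /105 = 228.55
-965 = -965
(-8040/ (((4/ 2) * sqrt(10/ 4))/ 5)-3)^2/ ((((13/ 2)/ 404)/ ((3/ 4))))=14616720 * sqrt(10)/ 13 + 97932029454/ 13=7536788583.16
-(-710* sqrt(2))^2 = -1008200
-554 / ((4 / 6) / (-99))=82269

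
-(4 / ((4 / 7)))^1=-7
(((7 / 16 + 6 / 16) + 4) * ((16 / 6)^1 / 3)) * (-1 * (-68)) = 2618 / 9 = 290.89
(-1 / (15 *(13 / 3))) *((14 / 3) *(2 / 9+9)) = -1162 / 1755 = -0.66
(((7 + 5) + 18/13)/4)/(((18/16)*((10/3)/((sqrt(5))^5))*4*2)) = 145*sqrt(5)/52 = 6.24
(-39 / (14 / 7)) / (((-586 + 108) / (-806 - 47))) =-33267 / 956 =-34.80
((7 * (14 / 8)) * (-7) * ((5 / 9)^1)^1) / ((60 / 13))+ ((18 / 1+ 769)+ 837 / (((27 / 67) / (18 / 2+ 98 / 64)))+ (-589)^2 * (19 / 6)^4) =90480892301 / 2592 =34907751.66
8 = 8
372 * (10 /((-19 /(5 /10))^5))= -465 /9904396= -0.00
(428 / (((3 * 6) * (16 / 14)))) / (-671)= -749 / 24156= -0.03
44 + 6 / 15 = 222 / 5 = 44.40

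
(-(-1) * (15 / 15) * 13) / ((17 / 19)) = 14.53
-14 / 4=-3.50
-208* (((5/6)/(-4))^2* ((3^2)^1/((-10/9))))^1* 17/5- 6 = 1941/8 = 242.62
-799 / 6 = -133.17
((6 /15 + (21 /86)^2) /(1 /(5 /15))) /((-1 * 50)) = -16997 /5547000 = -0.00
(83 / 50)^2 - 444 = -441.24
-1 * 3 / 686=-3 / 686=-0.00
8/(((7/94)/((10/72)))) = 940/63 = 14.92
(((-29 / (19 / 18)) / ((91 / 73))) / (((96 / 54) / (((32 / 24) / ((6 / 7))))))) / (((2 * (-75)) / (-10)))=-6351 / 4940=-1.29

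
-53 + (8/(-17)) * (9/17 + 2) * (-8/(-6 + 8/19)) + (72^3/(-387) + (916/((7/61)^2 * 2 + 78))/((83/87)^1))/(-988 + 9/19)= -53.74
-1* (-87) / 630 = 29 / 210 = 0.14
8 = 8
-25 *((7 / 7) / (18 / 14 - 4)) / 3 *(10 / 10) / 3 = 175 / 171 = 1.02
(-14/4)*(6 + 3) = -63/2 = -31.50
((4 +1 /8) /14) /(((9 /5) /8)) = 55 /42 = 1.31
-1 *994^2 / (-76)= 247009 / 19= 13000.47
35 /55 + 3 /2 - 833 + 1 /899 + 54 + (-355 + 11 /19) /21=-894819295 /1127346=-793.74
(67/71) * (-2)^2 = 268/71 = 3.77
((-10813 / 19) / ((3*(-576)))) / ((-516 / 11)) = -118943 / 16941312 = -0.01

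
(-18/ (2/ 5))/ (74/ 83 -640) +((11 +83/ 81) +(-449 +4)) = -206674859/ 477414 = -432.90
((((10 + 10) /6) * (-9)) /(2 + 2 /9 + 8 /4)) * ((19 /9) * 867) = -13005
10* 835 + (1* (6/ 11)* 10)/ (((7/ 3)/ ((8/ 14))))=4501370/ 539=8351.34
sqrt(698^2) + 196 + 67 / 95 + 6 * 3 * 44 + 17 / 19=8438 / 5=1687.60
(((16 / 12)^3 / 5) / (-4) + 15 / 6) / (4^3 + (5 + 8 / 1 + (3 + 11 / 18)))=643 / 21765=0.03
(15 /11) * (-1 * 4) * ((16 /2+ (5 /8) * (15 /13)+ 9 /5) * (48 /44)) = -98478 /1573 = -62.61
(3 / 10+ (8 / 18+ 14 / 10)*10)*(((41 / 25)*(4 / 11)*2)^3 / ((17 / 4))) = 119060200448 / 15909609375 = 7.48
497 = 497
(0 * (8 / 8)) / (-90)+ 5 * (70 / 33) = 350 / 33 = 10.61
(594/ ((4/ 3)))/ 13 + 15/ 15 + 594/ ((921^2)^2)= 24436786377323/ 692864172078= 35.27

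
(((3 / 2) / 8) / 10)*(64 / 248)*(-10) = -3 / 62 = -0.05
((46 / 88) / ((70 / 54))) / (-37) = -621 / 56980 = -0.01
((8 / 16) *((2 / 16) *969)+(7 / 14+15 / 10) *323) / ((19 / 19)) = 11305 / 16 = 706.56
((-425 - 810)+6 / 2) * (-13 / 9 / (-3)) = -16016 / 27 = -593.19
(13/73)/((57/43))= 559/4161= 0.13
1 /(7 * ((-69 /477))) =-159 /161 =-0.99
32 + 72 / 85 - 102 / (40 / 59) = -7997 / 68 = -117.60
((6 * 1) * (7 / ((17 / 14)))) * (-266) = -156408 / 17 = -9200.47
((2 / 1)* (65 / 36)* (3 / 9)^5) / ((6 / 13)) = 845 / 26244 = 0.03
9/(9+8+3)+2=49/20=2.45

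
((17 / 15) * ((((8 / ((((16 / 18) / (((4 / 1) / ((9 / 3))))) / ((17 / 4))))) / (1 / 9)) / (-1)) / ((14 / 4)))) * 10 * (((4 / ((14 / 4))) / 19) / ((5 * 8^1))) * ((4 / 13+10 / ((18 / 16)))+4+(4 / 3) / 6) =-362984 / 12103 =-29.99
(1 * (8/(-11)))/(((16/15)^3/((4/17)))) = -3375/23936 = -0.14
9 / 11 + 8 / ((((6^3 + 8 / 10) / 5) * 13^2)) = 412741 / 503789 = 0.82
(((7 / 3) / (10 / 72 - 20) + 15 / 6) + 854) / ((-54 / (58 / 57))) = -11838061 / 733590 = -16.14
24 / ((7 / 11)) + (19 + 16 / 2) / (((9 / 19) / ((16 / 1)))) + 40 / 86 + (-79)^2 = 2164545 / 301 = 7191.18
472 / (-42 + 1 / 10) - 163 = -73017 / 419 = -174.26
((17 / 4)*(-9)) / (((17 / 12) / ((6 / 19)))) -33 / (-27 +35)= -1923 / 152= -12.65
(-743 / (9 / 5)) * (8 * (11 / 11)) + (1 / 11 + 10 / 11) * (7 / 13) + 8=-385361 / 117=-3293.68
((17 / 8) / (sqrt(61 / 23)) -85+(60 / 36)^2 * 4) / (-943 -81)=665 / 9216 -17 * sqrt(1403) / 499712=0.07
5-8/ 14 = 31/ 7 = 4.43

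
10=10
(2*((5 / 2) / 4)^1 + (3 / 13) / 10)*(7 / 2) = 2317 / 520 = 4.46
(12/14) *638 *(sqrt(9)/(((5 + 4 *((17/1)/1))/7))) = 157.32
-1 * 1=-1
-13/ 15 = -0.87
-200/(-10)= 20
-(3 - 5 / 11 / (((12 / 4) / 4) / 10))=101 / 33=3.06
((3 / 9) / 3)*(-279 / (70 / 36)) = -558 / 35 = -15.94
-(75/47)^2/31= -5625/68479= -0.08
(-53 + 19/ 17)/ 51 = -1.02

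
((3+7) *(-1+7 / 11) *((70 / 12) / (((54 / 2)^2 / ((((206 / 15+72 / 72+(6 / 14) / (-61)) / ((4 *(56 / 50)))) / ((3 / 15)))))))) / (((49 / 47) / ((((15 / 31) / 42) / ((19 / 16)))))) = -27707087500 / 6225869493459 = -0.00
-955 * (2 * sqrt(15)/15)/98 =-191 * sqrt(15)/147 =-5.03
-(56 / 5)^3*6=-1053696 / 125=-8429.57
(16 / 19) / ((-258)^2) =4 / 316179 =0.00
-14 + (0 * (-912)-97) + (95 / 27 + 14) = -2524 / 27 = -93.48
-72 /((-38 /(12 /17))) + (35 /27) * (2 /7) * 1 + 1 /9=15863 /8721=1.82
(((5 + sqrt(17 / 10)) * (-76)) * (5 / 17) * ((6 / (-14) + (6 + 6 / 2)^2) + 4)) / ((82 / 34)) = -4941.16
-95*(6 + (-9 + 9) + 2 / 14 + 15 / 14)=-9595 / 14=-685.36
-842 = -842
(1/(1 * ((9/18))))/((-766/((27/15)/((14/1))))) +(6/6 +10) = 294901/26810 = 11.00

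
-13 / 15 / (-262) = 13 / 3930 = 0.00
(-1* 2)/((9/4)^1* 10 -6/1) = -4/33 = -0.12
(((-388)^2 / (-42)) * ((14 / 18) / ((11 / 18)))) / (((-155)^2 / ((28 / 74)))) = -2107616 / 29334525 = -0.07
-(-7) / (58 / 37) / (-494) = -0.01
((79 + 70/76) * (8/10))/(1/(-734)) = -4458316/95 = -46929.64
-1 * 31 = -31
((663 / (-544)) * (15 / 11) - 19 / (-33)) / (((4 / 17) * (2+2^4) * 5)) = -19499 / 380160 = -0.05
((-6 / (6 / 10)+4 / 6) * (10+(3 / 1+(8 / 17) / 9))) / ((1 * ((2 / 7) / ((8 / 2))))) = -782824 / 459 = -1705.50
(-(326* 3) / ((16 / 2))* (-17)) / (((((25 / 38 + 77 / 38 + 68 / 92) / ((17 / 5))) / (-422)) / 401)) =-307373233191 / 880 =-349287764.99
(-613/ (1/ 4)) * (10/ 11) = -24520/ 11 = -2229.09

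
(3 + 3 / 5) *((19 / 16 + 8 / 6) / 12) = 121 / 160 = 0.76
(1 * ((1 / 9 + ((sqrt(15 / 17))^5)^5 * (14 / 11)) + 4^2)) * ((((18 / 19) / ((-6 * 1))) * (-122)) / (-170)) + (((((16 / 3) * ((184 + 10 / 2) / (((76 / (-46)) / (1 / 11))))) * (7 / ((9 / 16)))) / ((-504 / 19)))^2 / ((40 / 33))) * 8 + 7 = 2145837578 / 479655 -66482023535156250 * sqrt(255) / 35190965750914794161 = 4473.68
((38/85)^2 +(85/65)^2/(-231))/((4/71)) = 3854184661/1128227100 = 3.42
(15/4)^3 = 3375/64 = 52.73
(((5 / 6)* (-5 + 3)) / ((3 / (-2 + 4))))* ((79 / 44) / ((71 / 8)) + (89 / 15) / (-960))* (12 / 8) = -0.33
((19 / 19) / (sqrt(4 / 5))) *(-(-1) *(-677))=-677 *sqrt(5) / 2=-756.91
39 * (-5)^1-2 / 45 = -8777 / 45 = -195.04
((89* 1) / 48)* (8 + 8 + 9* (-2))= -89 / 24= -3.71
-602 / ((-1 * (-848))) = -301 / 424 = -0.71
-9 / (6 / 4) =-6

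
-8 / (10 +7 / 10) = -80 / 107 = -0.75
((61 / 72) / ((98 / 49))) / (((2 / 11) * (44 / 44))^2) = 7381 / 576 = 12.81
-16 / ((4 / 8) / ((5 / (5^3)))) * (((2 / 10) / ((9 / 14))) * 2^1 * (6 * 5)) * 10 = -238.93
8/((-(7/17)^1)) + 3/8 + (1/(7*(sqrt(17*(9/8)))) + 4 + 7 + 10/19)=-8009/1064 + 2*sqrt(34)/357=-7.49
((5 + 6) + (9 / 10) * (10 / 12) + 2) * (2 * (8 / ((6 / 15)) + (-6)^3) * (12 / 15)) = -4312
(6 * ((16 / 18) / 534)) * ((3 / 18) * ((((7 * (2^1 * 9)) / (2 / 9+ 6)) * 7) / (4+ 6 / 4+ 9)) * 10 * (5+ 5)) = 4200 / 2581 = 1.63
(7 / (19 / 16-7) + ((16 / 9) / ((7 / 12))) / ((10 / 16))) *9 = 35856 / 1085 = 33.05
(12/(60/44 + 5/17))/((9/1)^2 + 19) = 561/7750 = 0.07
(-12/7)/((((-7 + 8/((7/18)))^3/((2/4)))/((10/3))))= -196/171475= -0.00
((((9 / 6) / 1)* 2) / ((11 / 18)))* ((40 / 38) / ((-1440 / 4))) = -3 / 209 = -0.01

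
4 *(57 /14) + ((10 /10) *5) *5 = 289 /7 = 41.29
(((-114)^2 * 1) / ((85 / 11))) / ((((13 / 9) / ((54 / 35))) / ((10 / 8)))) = 17369154 / 7735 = 2245.53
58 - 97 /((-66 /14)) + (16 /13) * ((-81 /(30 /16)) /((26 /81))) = -2427859 /27885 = -87.07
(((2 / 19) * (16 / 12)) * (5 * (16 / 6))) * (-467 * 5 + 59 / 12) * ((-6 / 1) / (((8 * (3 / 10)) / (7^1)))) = 39145400 / 513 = 76306.82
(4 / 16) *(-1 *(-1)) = 1 / 4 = 0.25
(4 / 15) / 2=0.13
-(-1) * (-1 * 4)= -4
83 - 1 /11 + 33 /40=36843 /440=83.73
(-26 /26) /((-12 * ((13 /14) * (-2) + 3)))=7 /96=0.07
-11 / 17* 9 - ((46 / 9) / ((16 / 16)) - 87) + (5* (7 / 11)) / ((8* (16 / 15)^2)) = 263385739 / 3446784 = 76.41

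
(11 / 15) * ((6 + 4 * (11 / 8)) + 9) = 451 / 30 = 15.03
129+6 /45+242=5567 /15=371.13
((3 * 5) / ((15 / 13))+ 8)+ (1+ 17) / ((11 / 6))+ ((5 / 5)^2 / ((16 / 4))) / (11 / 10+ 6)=30.85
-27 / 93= -9 / 31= -0.29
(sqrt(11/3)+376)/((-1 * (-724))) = sqrt(33)/2172+94/181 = 0.52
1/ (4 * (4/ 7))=7/ 16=0.44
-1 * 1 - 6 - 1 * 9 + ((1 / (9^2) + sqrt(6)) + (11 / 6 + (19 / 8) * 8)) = sqrt(6) + 785 / 162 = 7.30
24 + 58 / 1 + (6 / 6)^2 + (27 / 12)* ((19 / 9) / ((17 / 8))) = 1449 / 17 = 85.24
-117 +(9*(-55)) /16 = -2367 /16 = -147.94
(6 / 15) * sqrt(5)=2 * sqrt(5) / 5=0.89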